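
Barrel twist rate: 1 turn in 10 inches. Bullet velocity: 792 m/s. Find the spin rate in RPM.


twist_m = 10*0.0254 = 0.254 m
spin = v/twist = 792/0.254 = 3118.11 rev/s
RPM = spin*60 = 3118.11*60 ≈ 187087 RPM

187087 RPM


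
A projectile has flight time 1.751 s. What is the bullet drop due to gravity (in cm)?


drop = 0.5*g*t^2 = 0.5*9.81*1.751^2 = 15.0387 m ≈ 1504 cm

1504 cm


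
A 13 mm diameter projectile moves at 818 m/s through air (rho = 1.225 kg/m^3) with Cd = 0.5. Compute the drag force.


A = pi*(d/2)^2 = pi*(13/2000)^2 = 1.32732e-04 m^2
Fd = 0.5*Cd*rho*A*v^2 = 0.5*0.5*1.225*1.32732e-04*818^2 = 27.2 N

27.2 N


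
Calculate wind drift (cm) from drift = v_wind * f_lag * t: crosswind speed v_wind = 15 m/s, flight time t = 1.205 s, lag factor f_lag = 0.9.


drift = v_wind * lag * t = 15 * 0.9 * 1.205 = 16.2675 m ≈ 1627 cm

1627 cm


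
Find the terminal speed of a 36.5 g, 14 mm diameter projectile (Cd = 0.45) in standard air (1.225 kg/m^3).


A = pi*(d/2)^2 = pi*(14/2000)^2 = 1.53938e-04 m^2
vt = sqrt(2mg/(Cd*rho*A)) = sqrt(2*0.0365*9.81/(0.45 * 1.225 * 1.53938e-04)) = 91.86 m/s

91.86 m/s


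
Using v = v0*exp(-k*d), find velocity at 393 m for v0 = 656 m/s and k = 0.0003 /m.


v = v0*exp(-k*d) = 656*exp(-0.0003*393) = 583 m/s

583 m/s


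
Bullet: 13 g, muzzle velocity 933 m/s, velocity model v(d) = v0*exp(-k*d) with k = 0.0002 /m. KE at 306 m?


v = v0*exp(-k*d) = 933*exp(-0.0002*306) = 877.613 m/s
E = 0.5*m*v^2 = 0.5*0.013*877.613^2 = 5006 J

5006 J


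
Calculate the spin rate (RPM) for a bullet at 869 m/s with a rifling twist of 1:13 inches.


twist_m = 13*0.0254 = 0.3302 m
spin = v/twist = 869/0.3302 = 2631.738 rev/s
RPM = spin*60 = 2631.738*60 ≈ 157904 RPM

157904 RPM


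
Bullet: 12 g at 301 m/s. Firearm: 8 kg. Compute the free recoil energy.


v_r = m_p*v_p/m_gun = 0.012*301/8 = 0.4515 m/s, E_r = 0.5*m_gun*v_r^2 = 0.5*8*0.4515^2 = 0.8154 J

0.8154 J


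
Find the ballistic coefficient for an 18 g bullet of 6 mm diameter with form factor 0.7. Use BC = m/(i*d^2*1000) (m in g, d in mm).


BC = m/(i*d^2*1000) = 18/(0.7 * 6^2 * 1000) = 0.0007143

0.0007143


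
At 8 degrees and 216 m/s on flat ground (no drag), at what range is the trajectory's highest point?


R = v0^2*sin(2*theta)/g = 216^2*sin(2*8°)/9.81 = 1310.92 m
apex_dist = R/2 = 1310.92/2 = 655.5 m

655.5 m


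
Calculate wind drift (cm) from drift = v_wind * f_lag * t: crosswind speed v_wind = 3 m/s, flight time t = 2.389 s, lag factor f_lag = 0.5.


drift = v_wind * lag * t = 3 * 0.5 * 2.389 = 3.5835 m ≈ 358.3 cm

358.3 cm


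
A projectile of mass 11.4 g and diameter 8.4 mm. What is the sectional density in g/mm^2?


SD = m/d^2 = 11.4/8.4^2 = 0.1616 g/mm^2

0.1616 g/mm^2


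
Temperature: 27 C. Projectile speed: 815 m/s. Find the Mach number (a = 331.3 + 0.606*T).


a = 331.3 + 0.606*(27) = 347.662 m/s
M = v/a = 815/347.662 = 2.344

2.344


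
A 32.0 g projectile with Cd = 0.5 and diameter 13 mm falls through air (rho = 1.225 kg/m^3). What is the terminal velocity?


A = pi*(d/2)^2 = pi*(13/2000)^2 = 1.32732e-04 m^2
vt = sqrt(2mg/(Cd*rho*A)) = sqrt(2*0.032*9.81/(0.5 * 1.225 * 1.32732e-04)) = 87.88 m/s

87.88 m/s


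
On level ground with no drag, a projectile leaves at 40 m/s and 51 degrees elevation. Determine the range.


R = v0^2 * sin(2*theta) / g = 40^2 * sin(2*51°) / 9.81 = 159.5 m

159.5 m


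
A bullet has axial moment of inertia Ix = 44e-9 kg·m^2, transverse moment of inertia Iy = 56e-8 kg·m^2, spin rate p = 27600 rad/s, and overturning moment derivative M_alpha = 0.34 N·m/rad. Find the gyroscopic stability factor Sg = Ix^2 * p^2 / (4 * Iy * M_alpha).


Sg = Ix^2 * p^2 / (4 * Iy * M_alpha) = (44e-9)^2 * 27600^2 / (4 * 56e-8 * 0.34) = 1.936

1.936


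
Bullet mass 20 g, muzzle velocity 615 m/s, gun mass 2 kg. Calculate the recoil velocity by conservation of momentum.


v_recoil = m_p * v_p / m_gun = 0.02 * 615 / 2 = 6.15 m/s

6.15 m/s


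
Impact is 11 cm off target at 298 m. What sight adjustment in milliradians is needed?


1 mrad subtends 1 cm per 10 m of range, so adj = error_cm / (dist_m / 10) = 11 / (298/10) = 0.3691 mrad

0.3691 mrad


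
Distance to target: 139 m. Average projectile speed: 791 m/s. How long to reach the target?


t = d/v = 139/791 = 0.1757 s

0.1757 s


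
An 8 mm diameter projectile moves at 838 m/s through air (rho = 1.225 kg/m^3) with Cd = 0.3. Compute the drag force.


A = pi*(d/2)^2 = pi*(8/2000)^2 = 5.02655e-05 m^2
Fd = 0.5*Cd*rho*A*v^2 = 0.5*0.3*1.225*5.02655e-05*838^2 = 6.486 N

6.486 N


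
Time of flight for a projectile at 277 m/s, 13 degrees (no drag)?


T = 2*v0*sin(theta)/g = 2*277*sin(13°)/9.81 = 12.7 s

12.7 s


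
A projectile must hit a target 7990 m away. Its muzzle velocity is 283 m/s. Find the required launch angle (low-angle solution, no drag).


sin(2*theta) = R*g/v0^2 = 7990*9.81/283^2 = 0.978685, theta = arcsin(0.978685)/2 = 39.07°

39.07 degrees


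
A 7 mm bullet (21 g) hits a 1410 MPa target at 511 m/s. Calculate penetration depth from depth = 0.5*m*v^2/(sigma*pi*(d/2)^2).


A = pi*(d/2)^2 = pi*(7/2)^2 = 38.4845 mm^2
E = 0.5*m*v^2 = 0.5*0.021*511^2 = 2741.77 J
depth = E/(sigma*A) = 2741.77 J / (1410 MPa * 38.4845 mm^2) = 2741.77/(1410 * 38.4845) m = 0.0505273 m ≈ 50.53 mm

50.53 mm


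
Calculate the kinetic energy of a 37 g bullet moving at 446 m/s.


E = 0.5*m*v^2 = 0.5*0.037*446^2 = 3680 J

3680 J


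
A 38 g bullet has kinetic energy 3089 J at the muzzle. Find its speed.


v = sqrt(2*E/m) = sqrt(2*3089/0.038) = 403.2 m/s

403.2 m/s


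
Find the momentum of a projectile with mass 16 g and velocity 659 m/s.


p = m*v = 0.016*659 = 10.54 kg·m/s

10.54 kg·m/s


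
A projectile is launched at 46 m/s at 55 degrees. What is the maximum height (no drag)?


H = (v0*sin(theta))^2 / (2g) = (46*sin(55°))^2 / (2*9.81) = 72.37 m

72.37 m


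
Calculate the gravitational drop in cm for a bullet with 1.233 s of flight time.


drop = 0.5*g*t^2 = 0.5*9.81*1.233^2 = 7.45702 m ≈ 745.7 cm

745.7 cm


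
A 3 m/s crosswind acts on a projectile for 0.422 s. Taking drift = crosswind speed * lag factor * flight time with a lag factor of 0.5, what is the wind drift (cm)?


drift = v_wind * lag * t = 3 * 0.5 * 0.422 = 0.633 m ≈ 63.3 cm

63.3 cm


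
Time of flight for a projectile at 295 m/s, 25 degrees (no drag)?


T = 2*v0*sin(theta)/g = 2*295*sin(25°)/9.81 = 25.42 s

25.42 s


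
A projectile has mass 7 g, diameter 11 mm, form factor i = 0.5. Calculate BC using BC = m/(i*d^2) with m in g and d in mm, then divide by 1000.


BC = m/(i*d^2*1000) = 7/(0.5 * 11^2 * 1000) = 0.0001157

0.0001157


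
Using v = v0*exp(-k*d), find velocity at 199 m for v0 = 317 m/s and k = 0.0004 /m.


v = v0*exp(-k*d) = 317*exp(-0.0004*199) = 292.7 m/s

292.7 m/s


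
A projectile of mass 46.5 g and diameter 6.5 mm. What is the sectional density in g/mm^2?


SD = m/d^2 = 46.5/6.5^2 = 1.101 g/mm^2

1.101 g/mm^2


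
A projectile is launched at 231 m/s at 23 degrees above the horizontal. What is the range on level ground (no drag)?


R = v0^2 * sin(2*theta) / g = 231^2 * sin(2*23°) / 9.81 = 3913 m

3913 m


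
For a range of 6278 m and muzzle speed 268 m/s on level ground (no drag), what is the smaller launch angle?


sin(2*theta) = R*g/v0^2 = 6278*9.81/268^2 = 0.857474, theta = arcsin(0.857474)/2 = 29.52°

29.52 degrees


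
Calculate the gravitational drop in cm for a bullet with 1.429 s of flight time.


drop = 0.5*g*t^2 = 0.5*9.81*1.429^2 = 10.0162 m ≈ 1002 cm

1002 cm


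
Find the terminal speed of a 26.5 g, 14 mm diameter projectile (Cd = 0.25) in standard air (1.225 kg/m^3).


A = pi*(d/2)^2 = pi*(14/2000)^2 = 1.53938e-04 m^2
vt = sqrt(2mg/(Cd*rho*A)) = sqrt(2*0.0265*9.81/(0.25 * 1.225 * 1.53938e-04)) = 105 m/s

105 m/s


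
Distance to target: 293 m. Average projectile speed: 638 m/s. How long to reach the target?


t = d/v = 293/638 = 0.4592 s

0.4592 s


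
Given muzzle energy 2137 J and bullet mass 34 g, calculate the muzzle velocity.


v = sqrt(2*E/m) = sqrt(2*2137/0.034) = 354.6 m/s

354.6 m/s


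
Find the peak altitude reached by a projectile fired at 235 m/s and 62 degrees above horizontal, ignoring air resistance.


H = (v0*sin(theta))^2 / (2g) = (235*sin(62°))^2 / (2*9.81) = 2194 m

2194 m


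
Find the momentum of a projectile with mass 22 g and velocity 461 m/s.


p = m*v = 0.022*461 = 10.14 kg·m/s

10.14 kg·m/s


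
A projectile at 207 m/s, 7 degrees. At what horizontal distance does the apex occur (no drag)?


R = v0^2*sin(2*theta)/g = 207^2*sin(2*7°)/9.81 = 1056.69 m
apex_dist = R/2 = 1056.69/2 = 528.3 m

528.3 m


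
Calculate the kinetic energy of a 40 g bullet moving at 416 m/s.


E = 0.5*m*v^2 = 0.5*0.04*416^2 = 3461 J

3461 J


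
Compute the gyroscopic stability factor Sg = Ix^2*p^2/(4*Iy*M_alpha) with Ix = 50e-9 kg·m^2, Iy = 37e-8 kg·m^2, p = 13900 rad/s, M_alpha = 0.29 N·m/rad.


Sg = Ix^2 * p^2 / (4 * Iy * M_alpha) = (50e-9)^2 * 13900^2 / (4 * 37e-8 * 0.29) = 1.125

1.125


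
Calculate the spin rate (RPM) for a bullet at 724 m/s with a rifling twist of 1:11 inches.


twist_m = 11*0.0254 = 0.2794 m
spin = v/twist = 724/0.2794 = 2591.267 rev/s
RPM = spin*60 = 2591.267*60 ≈ 155476 RPM

155476 RPM


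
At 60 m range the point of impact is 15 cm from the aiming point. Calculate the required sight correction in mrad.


1 mrad subtends 1 cm per 10 m of range, so adj = error_cm / (dist_m / 10) = 15 / (60/10) = 2.5 mrad

2.5 mrad


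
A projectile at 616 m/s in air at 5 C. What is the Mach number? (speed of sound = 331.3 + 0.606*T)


a = 331.3 + 0.606*(5) = 334.33 m/s
M = v/a = 616/334.33 = 1.842

1.842


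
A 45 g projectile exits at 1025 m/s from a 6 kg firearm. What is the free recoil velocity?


v_recoil = m_p * v_p / m_gun = 0.045 * 1025 / 6 = 7.688 m/s

7.688 m/s


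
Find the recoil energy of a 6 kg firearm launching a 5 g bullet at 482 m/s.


v_r = m_p*v_p/m_gun = 0.005*482/6 = 0.401667 m/s, E_r = 0.5*m_gun*v_r^2 = 0.5*6*0.401667^2 = 0.484 J

0.484 J


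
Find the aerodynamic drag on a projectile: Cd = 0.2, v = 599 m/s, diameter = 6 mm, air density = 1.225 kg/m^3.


A = pi*(d/2)^2 = pi*(6/2000)^2 = 2.82743e-05 m^2
Fd = 0.5*Cd*rho*A*v^2 = 0.5*0.2*1.225*2.82743e-05*599^2 = 1.243 N

1.243 N


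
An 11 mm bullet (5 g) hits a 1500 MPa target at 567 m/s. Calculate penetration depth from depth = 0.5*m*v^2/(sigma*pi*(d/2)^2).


A = pi*(d/2)^2 = pi*(11/2)^2 = 95.0332 mm^2
E = 0.5*m*v^2 = 0.5*0.005*567^2 = 803.722 J
depth = E/(sigma*A) = 803.722 J / (1500 MPa * 95.0332 mm^2) = 803.722/(1500 * 95.0332) m = 0.00563819 m ≈ 5.638 mm

5.638 mm


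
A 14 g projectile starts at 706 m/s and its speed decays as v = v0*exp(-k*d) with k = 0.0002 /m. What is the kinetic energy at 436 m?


v = v0*exp(-k*d) = 706*exp(-0.0002*436) = 647.045 m/s
E = 0.5*m*v^2 = 0.5*0.014*647.045^2 = 2931 J

2931 J


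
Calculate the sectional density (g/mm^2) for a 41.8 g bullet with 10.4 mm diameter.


SD = m/d^2 = 41.8/10.4^2 = 0.3865 g/mm^2

0.3865 g/mm^2


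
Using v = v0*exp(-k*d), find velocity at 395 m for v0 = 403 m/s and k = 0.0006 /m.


v = v0*exp(-k*d) = 403*exp(-0.0006*395) = 318 m/s

318 m/s


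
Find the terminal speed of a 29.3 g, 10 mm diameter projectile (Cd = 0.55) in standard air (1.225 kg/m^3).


A = pi*(d/2)^2 = pi*(10/2000)^2 = 7.85398e-05 m^2
vt = sqrt(2mg/(Cd*rho*A)) = sqrt(2*0.0293*9.81/(0.55 * 1.225 * 7.85398e-05)) = 104.2 m/s

104.2 m/s


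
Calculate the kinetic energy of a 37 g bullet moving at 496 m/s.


E = 0.5*m*v^2 = 0.5*0.037*496^2 = 4551 J

4551 J


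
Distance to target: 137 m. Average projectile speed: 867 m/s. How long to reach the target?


t = d/v = 137/867 = 0.158 s

0.158 s


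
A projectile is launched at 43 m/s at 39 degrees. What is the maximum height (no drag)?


H = (v0*sin(theta))^2 / (2g) = (43*sin(39°))^2 / (2*9.81) = 37.32 m

37.32 m


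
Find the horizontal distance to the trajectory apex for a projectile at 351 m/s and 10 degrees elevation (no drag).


R = v0^2*sin(2*theta)/g = 351^2*sin(2*10°)/9.81 = 4295.33 m
apex_dist = R/2 = 4295.33/2 = 2148 m

2148 m


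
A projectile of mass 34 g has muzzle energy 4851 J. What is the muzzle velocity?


v = sqrt(2*E/m) = sqrt(2*4851/0.034) = 534.2 m/s

534.2 m/s


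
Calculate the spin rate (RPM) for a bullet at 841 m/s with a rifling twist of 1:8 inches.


twist_m = 8*0.0254 = 0.2032 m
spin = v/twist = 841/0.2032 = 4138.78 rev/s
RPM = spin*60 = 4138.78*60 ≈ 248327 RPM

248327 RPM


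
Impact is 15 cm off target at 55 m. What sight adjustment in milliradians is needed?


1 mrad subtends 1 cm per 10 m of range, so adj = error_cm / (dist_m / 10) = 15 / (55/10) = 2.727 mrad

2.727 mrad


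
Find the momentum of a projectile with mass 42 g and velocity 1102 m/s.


p = m*v = 0.042*1102 = 46.28 kg·m/s

46.28 kg·m/s


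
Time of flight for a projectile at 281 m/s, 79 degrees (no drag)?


T = 2*v0*sin(theta)/g = 2*281*sin(79°)/9.81 = 56.24 s

56.24 s


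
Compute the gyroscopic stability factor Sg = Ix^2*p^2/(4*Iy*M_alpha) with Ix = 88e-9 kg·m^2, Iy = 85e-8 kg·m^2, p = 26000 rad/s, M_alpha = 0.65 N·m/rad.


Sg = Ix^2 * p^2 / (4 * Iy * M_alpha) = (88e-9)^2 * 26000^2 / (4 * 85e-8 * 0.65) = 2.369

2.369


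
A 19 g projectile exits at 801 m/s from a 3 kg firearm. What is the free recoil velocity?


v_recoil = m_p * v_p / m_gun = 0.019 * 801 / 3 = 5.073 m/s

5.073 m/s


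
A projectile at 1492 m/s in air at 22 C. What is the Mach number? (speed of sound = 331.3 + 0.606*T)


a = 331.3 + 0.606*(22) = 344.632 m/s
M = v/a = 1492/344.632 = 4.329

4.329


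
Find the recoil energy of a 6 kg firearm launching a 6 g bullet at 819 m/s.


v_r = m_p*v_p/m_gun = 0.006*819/6 = 0.819 m/s, E_r = 0.5*m_gun*v_r^2 = 0.5*6*0.819^2 = 2.012 J

2.012 J


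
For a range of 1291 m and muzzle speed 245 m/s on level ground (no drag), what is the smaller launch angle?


sin(2*theta) = R*g/v0^2 = 1291*9.81/245^2 = 0.210991, theta = arcsin(0.210991)/2 = 6.09°

6.09 degrees


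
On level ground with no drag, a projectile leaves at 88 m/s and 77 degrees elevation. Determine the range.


R = v0^2 * sin(2*theta) / g = 88^2 * sin(2*77°) / 9.81 = 346 m

346 m


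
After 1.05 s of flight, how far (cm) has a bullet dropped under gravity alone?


drop = 0.5*g*t^2 = 0.5*9.81*1.05^2 = 5.40776 m ≈ 540.8 cm

540.8 cm


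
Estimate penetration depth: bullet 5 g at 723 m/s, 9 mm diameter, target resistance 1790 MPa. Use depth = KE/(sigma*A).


A = pi*(d/2)^2 = pi*(9/2)^2 = 63.6173 mm^2
E = 0.5*m*v^2 = 0.5*0.005*723^2 = 1306.82 J
depth = E/(sigma*A) = 1306.82 J / (1790 MPa * 63.6173 mm^2) = 1306.82/(1790 * 63.6173) m = 0.011476 m ≈ 11.48 mm

11.48 mm


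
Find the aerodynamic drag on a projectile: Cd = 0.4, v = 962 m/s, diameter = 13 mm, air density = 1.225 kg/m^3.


A = pi*(d/2)^2 = pi*(13/2000)^2 = 1.32732e-04 m^2
Fd = 0.5*Cd*rho*A*v^2 = 0.5*0.4*1.225*1.32732e-04*962^2 = 30.09 N

30.09 N


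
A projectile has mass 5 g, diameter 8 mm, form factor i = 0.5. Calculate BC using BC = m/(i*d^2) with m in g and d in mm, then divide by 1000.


BC = m/(i*d^2*1000) = 5/(0.5 * 8^2 * 1000) = 0.0001563

0.0001563


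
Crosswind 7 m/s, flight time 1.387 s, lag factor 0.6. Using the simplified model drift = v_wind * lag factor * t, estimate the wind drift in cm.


drift = v_wind * lag * t = 7 * 0.6 * 1.387 = 5.8254 m ≈ 582.5 cm

582.5 cm


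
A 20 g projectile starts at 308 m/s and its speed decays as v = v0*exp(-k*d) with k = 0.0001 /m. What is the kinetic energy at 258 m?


v = v0*exp(-k*d) = 308*exp(-0.0001*258) = 300.155 m/s
E = 0.5*m*v^2 = 0.5*0.02*300.155^2 = 900.9 J

900.9 J


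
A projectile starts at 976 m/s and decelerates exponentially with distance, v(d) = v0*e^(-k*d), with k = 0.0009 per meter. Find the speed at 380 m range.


v = v0*exp(-k*d) = 976*exp(-0.0009*380) = 693.3 m/s

693.3 m/s


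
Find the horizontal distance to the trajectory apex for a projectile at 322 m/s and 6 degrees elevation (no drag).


R = v0^2*sin(2*theta)/g = 322^2*sin(2*6°)/9.81 = 2197.46 m
apex_dist = R/2 = 2197.46/2 = 1099 m

1099 m


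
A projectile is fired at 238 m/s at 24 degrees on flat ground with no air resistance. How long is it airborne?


T = 2*v0*sin(theta)/g = 2*238*sin(24°)/9.81 = 19.74 s

19.74 s


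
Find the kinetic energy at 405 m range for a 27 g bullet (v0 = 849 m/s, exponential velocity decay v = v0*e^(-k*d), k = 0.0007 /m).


v = v0*exp(-k*d) = 849*exp(-0.0007*405) = 639.419 m/s
E = 0.5*m*v^2 = 0.5*0.027*639.419^2 = 5520 J

5520 J


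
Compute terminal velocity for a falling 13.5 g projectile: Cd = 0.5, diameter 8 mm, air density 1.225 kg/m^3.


A = pi*(d/2)^2 = pi*(8/2000)^2 = 5.02655e-05 m^2
vt = sqrt(2mg/(Cd*rho*A)) = sqrt(2*0.0135*9.81/(0.5 * 1.225 * 5.02655e-05)) = 92.75 m/s

92.75 m/s


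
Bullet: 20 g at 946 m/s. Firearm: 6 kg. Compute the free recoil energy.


v_r = m_p*v_p/m_gun = 0.02*946/6 = 3.15333 m/s, E_r = 0.5*m_gun*v_r^2 = 0.5*6*3.15333^2 = 29.83 J

29.83 J


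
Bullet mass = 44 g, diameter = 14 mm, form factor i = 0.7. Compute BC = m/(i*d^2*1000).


BC = m/(i*d^2*1000) = 44/(0.7 * 14^2 * 1000) = 0.0003207

0.0003207


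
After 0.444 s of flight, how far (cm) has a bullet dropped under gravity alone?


drop = 0.5*g*t^2 = 0.5*9.81*0.444^2 = 0.966952 m ≈ 96.7 cm

96.7 cm


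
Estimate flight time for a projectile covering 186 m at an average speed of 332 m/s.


t = d/v = 186/332 = 0.5602 s

0.5602 s


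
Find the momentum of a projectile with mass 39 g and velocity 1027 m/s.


p = m*v = 0.039*1027 = 40.05 kg·m/s

40.05 kg·m/s


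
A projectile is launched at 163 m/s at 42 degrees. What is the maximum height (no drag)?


H = (v0*sin(theta))^2 / (2g) = (163*sin(42°))^2 / (2*9.81) = 606.3 m

606.3 m


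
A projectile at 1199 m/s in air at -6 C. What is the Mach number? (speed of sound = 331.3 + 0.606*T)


a = 331.3 + 0.606*(-6) = 327.664 m/s
M = v/a = 1199/327.664 = 3.659

3.659


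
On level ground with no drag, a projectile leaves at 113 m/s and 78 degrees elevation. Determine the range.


R = v0^2 * sin(2*theta) / g = 113^2 * sin(2*78°) / 9.81 = 529.4 m

529.4 m


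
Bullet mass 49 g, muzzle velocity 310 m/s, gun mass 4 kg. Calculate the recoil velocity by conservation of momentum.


v_recoil = m_p * v_p / m_gun = 0.049 * 310 / 4 = 3.798 m/s

3.798 m/s


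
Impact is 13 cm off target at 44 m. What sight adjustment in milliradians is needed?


1 mrad subtends 1 cm per 10 m of range, so adj = error_cm / (dist_m / 10) = 13 / (44/10) = 2.955 mrad

2.955 mrad


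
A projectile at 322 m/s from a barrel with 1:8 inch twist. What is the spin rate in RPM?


twist_m = 8*0.0254 = 0.2032 m
spin = v/twist = 322/0.2032 = 1584.646 rev/s
RPM = spin*60 = 1584.646*60 ≈ 95079 RPM

95079 RPM


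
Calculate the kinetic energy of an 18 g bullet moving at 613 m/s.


E = 0.5*m*v^2 = 0.5*0.018*613^2 = 3382 J

3382 J


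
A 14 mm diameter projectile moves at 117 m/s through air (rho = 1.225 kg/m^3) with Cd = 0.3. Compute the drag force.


A = pi*(d/2)^2 = pi*(14/2000)^2 = 1.53938e-04 m^2
Fd = 0.5*Cd*rho*A*v^2 = 0.5*0.3*1.225*1.53938e-04*117^2 = 0.3872 N

0.3872 N


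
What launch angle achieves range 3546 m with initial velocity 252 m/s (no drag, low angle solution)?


sin(2*theta) = R*g/v0^2 = 3546*9.81/252^2 = 0.547781, theta = arcsin(0.547781)/2 = 16.61°

16.61 degrees


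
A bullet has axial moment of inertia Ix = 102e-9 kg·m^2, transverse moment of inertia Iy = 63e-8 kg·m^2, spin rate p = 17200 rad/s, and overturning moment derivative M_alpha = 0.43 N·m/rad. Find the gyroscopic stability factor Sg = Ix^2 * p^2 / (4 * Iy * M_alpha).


Sg = Ix^2 * p^2 / (4 * Iy * M_alpha) = (102e-9)^2 * 17200^2 / (4 * 63e-8 * 0.43) = 2.84

2.84


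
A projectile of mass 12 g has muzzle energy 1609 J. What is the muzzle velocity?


v = sqrt(2*E/m) = sqrt(2*1609/0.012) = 517.8 m/s

517.8 m/s


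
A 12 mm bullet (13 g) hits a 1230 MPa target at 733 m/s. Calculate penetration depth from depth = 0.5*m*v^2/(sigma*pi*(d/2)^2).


A = pi*(d/2)^2 = pi*(12/2)^2 = 113.097 mm^2
E = 0.5*m*v^2 = 0.5*0.013*733^2 = 3492.38 J
depth = E/(sigma*A) = 3492.38 J / (1230 MPa * 113.097 mm^2) = 3492.38/(1230 * 113.097) m = 0.0251052 m ≈ 25.11 mm

25.11 mm


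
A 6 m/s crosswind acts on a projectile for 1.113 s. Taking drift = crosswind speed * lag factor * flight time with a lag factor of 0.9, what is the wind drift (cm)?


drift = v_wind * lag * t = 6 * 0.9 * 1.113 = 6.0102 m ≈ 601 cm

601 cm


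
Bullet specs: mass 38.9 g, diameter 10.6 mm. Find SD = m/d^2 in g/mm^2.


SD = m/d^2 = 38.9/10.6^2 = 0.3462 g/mm^2

0.3462 g/mm^2


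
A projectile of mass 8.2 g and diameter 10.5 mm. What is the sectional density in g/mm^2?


SD = m/d^2 = 8.2/10.5^2 = 0.07438 g/mm^2

0.07438 g/mm^2


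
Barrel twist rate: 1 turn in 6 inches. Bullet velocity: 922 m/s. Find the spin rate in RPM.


twist_m = 6*0.0254 = 0.1524 m
spin = v/twist = 922/0.1524 = 6049.869 rev/s
RPM = spin*60 = 6049.869*60 ≈ 362992 RPM

362992 RPM


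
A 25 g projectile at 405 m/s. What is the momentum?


p = m*v = 0.025*405 = 10.12 kg·m/s

10.12 kg·m/s


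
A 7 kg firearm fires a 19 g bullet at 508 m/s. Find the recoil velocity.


v_recoil = m_p * v_p / m_gun = 0.019 * 508 / 7 = 1.379 m/s

1.379 m/s


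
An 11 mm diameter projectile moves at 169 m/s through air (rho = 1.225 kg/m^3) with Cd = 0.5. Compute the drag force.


A = pi*(d/2)^2 = pi*(11/2000)^2 = 9.50332e-05 m^2
Fd = 0.5*Cd*rho*A*v^2 = 0.5*0.5*1.225*9.50332e-05*169^2 = 0.8312 N

0.8312 N


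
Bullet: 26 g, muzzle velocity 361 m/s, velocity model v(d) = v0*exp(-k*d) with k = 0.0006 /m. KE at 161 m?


v = v0*exp(-k*d) = 361*exp(-0.0006*161) = 327.759 m/s
E = 0.5*m*v^2 = 0.5*0.026*327.759^2 = 1397 J

1397 J


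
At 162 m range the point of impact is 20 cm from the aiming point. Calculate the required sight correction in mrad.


1 mrad subtends 1 cm per 10 m of range, so adj = error_cm / (dist_m / 10) = 20 / (162/10) = 1.235 mrad

1.235 mrad


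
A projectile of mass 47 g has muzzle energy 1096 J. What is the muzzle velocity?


v = sqrt(2*E/m) = sqrt(2*1096/0.047) = 216 m/s

216 m/s


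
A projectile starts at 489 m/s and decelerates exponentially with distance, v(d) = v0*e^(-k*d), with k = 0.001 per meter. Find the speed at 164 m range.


v = v0*exp(-k*d) = 489*exp(-0.001*164) = 415 m/s

415 m/s


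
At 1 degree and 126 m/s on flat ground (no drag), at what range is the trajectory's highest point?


R = v0^2*sin(2*theta)/g = 126^2*sin(2*1°)/9.81 = 56.4796 m
apex_dist = R/2 = 56.4796/2 = 28.24 m

28.24 m


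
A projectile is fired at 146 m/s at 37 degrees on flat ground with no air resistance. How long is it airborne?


T = 2*v0*sin(theta)/g = 2*146*sin(37°)/9.81 = 17.91 s

17.91 s


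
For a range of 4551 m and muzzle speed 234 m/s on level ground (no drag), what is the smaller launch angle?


sin(2*theta) = R*g/v0^2 = 4551*9.81/234^2 = 0.81535, theta = arcsin(0.81535)/2 = 27.31°

27.31 degrees


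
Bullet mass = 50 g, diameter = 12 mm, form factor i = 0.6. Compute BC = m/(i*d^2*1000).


BC = m/(i*d^2*1000) = 50/(0.6 * 12^2 * 1000) = 0.0005787

0.0005787


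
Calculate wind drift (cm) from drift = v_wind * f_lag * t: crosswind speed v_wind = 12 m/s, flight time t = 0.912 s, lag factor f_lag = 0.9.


drift = v_wind * lag * t = 12 * 0.9 * 0.912 = 9.8496 m ≈ 985 cm

985 cm


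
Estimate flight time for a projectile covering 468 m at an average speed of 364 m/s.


t = d/v = 468/364 = 1.286 s

1.286 s


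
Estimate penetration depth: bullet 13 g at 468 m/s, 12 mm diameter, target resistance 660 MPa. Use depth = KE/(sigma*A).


A = pi*(d/2)^2 = pi*(12/2)^2 = 113.097 mm^2
E = 0.5*m*v^2 = 0.5*0.013*468^2 = 1423.66 J
depth = E/(sigma*A) = 1423.66 J / (660 MPa * 113.097 mm^2) = 1423.66/(660 * 113.097) m = 0.0190725 m ≈ 19.07 mm

19.07 mm


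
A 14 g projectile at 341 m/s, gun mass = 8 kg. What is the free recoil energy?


v_r = m_p*v_p/m_gun = 0.014*341/8 = 0.59675 m/s, E_r = 0.5*m_gun*v_r^2 = 0.5*8*0.59675^2 = 1.424 J

1.424 J


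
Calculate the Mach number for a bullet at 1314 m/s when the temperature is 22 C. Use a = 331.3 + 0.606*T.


a = 331.3 + 0.606*(22) = 344.632 m/s
M = v/a = 1314/344.632 = 3.813

3.813


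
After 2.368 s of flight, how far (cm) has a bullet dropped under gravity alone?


drop = 0.5*g*t^2 = 0.5*9.81*2.368^2 = 27.5044 m ≈ 2750 cm

2750 cm


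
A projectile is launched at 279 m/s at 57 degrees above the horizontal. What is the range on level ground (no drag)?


R = v0^2 * sin(2*theta) / g = 279^2 * sin(2*57°) / 9.81 = 7249 m

7249 m


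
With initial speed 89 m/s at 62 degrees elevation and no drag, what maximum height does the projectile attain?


H = (v0*sin(theta))^2 / (2g) = (89*sin(62°))^2 / (2*9.81) = 314.7 m

314.7 m


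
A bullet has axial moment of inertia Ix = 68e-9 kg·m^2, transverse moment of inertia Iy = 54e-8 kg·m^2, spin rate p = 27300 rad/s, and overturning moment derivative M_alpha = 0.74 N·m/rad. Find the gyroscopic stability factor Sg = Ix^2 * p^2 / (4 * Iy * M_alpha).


Sg = Ix^2 * p^2 / (4 * Iy * M_alpha) = (68e-9)^2 * 27300^2 / (4 * 54e-8 * 0.74) = 2.156

2.156


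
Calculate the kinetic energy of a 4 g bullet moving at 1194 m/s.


E = 0.5*m*v^2 = 0.5*0.004*1194^2 = 2851 J

2851 J


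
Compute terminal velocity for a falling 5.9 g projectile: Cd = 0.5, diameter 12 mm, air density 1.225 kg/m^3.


A = pi*(d/2)^2 = pi*(12/2000)^2 = 1.13097e-04 m^2
vt = sqrt(2mg/(Cd*rho*A)) = sqrt(2*0.0059*9.81/(0.5 * 1.225 * 1.13097e-04)) = 40.88 m/s

40.88 m/s


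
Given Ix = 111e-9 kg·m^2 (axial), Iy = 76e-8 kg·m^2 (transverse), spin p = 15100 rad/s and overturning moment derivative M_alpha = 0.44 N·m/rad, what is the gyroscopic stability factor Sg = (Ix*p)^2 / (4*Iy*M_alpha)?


Sg = Ix^2 * p^2 / (4 * Iy * M_alpha) = (111e-9)^2 * 15100^2 / (4 * 76e-8 * 0.44) = 2.1

2.1


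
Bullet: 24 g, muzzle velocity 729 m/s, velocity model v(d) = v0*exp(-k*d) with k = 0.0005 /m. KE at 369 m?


v = v0*exp(-k*d) = 729*exp(-0.0005*369) = 606.178 m/s
E = 0.5*m*v^2 = 0.5*0.024*606.178^2 = 4409 J

4409 J


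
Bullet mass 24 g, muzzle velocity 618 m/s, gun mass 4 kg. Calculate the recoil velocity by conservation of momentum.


v_recoil = m_p * v_p / m_gun = 0.024 * 618 / 4 = 3.708 m/s

3.708 m/s


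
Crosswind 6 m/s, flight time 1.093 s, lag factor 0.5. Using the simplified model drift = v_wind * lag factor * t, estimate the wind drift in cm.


drift = v_wind * lag * t = 6 * 0.5 * 1.093 = 3.279 m ≈ 327.9 cm

327.9 cm


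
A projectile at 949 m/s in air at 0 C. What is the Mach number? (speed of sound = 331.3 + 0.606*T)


a = 331.3 + 0.606*(0) = 331.3 m/s
M = v/a = 949/331.3 = 2.864

2.864


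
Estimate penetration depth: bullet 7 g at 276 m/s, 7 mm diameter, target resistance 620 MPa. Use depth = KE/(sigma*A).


A = pi*(d/2)^2 = pi*(7/2)^2 = 38.4845 mm^2
E = 0.5*m*v^2 = 0.5*0.007*276^2 = 266.616 J
depth = E/(sigma*A) = 266.616 J / (620 MPa * 38.4845 mm^2) = 266.616/(620 * 38.4845) m = 0.011174 m ≈ 11.17 mm

11.17 mm


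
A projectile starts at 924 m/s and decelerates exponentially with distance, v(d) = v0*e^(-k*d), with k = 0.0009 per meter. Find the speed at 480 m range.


v = v0*exp(-k*d) = 924*exp(-0.0009*480) = 599.9 m/s

599.9 m/s


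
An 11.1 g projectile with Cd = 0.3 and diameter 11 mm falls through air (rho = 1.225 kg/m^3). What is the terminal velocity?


A = pi*(d/2)^2 = pi*(11/2000)^2 = 9.50332e-05 m^2
vt = sqrt(2mg/(Cd*rho*A)) = sqrt(2*0.0111*9.81/(0.3 * 1.225 * 9.50332e-05)) = 78.97 m/s

78.97 m/s


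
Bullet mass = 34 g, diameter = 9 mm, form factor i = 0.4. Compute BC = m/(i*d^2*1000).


BC = m/(i*d^2*1000) = 34/(0.4 * 9^2 * 1000) = 0.001049

0.001049


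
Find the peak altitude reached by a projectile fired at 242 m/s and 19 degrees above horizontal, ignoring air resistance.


H = (v0*sin(theta))^2 / (2g) = (242*sin(19°))^2 / (2*9.81) = 316.4 m

316.4 m


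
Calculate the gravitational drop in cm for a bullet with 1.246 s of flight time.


drop = 0.5*g*t^2 = 0.5*9.81*1.246^2 = 7.61509 m ≈ 761.5 cm

761.5 cm


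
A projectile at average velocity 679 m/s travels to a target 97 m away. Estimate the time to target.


t = d/v = 97/679 = 0.1429 s

0.1429 s


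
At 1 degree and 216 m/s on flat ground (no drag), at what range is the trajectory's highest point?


R = v0^2*sin(2*theta)/g = 216^2*sin(2*1°)/9.81 = 165.981 m
apex_dist = R/2 = 165.981/2 = 82.99 m

82.99 m


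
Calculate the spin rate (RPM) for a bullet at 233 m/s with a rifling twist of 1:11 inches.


twist_m = 11*0.0254 = 0.2794 m
spin = v/twist = 233/0.2794 = 833.9298 rev/s
RPM = spin*60 = 833.9298*60 ≈ 50036 RPM

50036 RPM


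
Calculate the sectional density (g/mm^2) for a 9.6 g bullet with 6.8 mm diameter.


SD = m/d^2 = 9.6/6.8^2 = 0.2076 g/mm^2

0.2076 g/mm^2


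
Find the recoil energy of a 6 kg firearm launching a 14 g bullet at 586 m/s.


v_r = m_p*v_p/m_gun = 0.014*586/6 = 1.36733 m/s, E_r = 0.5*m_gun*v_r^2 = 0.5*6*1.36733^2 = 5.609 J

5.609 J


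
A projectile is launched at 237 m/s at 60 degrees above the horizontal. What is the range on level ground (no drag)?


R = v0^2 * sin(2*theta) / g = 237^2 * sin(2*60°) / 9.81 = 4959 m

4959 m


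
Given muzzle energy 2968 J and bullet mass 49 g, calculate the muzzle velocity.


v = sqrt(2*E/m) = sqrt(2*2968/0.049) = 348.1 m/s

348.1 m/s


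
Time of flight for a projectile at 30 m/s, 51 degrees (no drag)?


T = 2*v0*sin(theta)/g = 2*30*sin(51°)/9.81 = 4.753 s

4.753 s


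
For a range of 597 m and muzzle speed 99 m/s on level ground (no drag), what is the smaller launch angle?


sin(2*theta) = R*g/v0^2 = 597*9.81/99^2 = 0.597548, theta = arcsin(0.597548)/2 = 18.35°

18.35 degrees


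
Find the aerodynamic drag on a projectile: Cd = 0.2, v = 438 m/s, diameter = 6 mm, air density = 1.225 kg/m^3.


A = pi*(d/2)^2 = pi*(6/2000)^2 = 2.82743e-05 m^2
Fd = 0.5*Cd*rho*A*v^2 = 0.5*0.2*1.225*2.82743e-05*438^2 = 0.6645 N

0.6645 N


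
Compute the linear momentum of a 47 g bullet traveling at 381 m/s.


p = m*v = 0.047*381 = 17.91 kg·m/s

17.91 kg·m/s


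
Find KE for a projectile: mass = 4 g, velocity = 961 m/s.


E = 0.5*m*v^2 = 0.5*0.004*961^2 = 1847 J

1847 J


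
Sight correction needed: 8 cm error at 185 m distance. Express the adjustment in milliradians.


1 mrad subtends 1 cm per 10 m of range, so adj = error_cm / (dist_m / 10) = 8 / (185/10) = 0.4324 mrad

0.4324 mrad


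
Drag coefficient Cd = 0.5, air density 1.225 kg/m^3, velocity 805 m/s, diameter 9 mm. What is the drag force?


A = pi*(d/2)^2 = pi*(9/2000)^2 = 6.36173e-05 m^2
Fd = 0.5*Cd*rho*A*v^2 = 0.5*0.5*1.225*6.36173e-05*805^2 = 12.63 N

12.63 N


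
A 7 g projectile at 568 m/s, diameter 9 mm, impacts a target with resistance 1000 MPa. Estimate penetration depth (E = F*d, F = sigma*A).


A = pi*(d/2)^2 = pi*(9/2)^2 = 63.6173 mm^2
E = 0.5*m*v^2 = 0.5*0.007*568^2 = 1129.18 J
depth = E/(sigma*A) = 1129.18 J / (1000 MPa * 63.6173 mm^2) = 1129.18/(1000 * 63.6173) m = 0.0177497 m ≈ 17.75 mm

17.75 mm


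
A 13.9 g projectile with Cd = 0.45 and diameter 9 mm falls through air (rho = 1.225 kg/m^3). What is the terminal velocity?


A = pi*(d/2)^2 = pi*(9/2000)^2 = 6.36173e-05 m^2
vt = sqrt(2mg/(Cd*rho*A)) = sqrt(2*0.0139*9.81/(0.45 * 1.225 * 6.36173e-05)) = 88.19 m/s

88.19 m/s


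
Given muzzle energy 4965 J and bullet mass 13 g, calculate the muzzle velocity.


v = sqrt(2*E/m) = sqrt(2*4965/0.013) = 874 m/s

874 m/s


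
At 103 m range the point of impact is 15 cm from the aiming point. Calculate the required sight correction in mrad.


1 mrad subtends 1 cm per 10 m of range, so adj = error_cm / (dist_m / 10) = 15 / (103/10) = 1.456 mrad

1.456 mrad


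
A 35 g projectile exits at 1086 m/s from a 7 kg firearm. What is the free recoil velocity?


v_recoil = m_p * v_p / m_gun = 0.035 * 1086 / 7 = 5.43 m/s

5.43 m/s


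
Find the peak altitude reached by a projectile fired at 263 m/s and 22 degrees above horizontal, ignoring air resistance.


H = (v0*sin(theta))^2 / (2g) = (263*sin(22°))^2 / (2*9.81) = 494.7 m

494.7 m


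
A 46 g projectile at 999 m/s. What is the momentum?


p = m*v = 0.046*999 = 45.95 kg·m/s

45.95 kg·m/s


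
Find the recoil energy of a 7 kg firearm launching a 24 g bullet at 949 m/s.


v_r = m_p*v_p/m_gun = 0.024*949/7 = 3.25371 m/s, E_r = 0.5*m_gun*v_r^2 = 0.5*7*3.25371^2 = 37.05 J

37.05 J


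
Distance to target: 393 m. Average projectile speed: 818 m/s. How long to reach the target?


t = d/v = 393/818 = 0.4804 s

0.4804 s


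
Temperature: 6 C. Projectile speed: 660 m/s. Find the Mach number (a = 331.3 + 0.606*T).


a = 331.3 + 0.606*(6) = 334.936 m/s
M = v/a = 660/334.936 = 1.971

1.971


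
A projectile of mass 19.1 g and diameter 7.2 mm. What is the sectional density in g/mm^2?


SD = m/d^2 = 19.1/7.2^2 = 0.3684 g/mm^2

0.3684 g/mm^2


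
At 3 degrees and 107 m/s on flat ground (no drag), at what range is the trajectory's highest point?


R = v0^2*sin(2*theta)/g = 107^2*sin(2*3°)/9.81 = 121.992 m
apex_dist = R/2 = 121.992/2 = 61 m

61 m


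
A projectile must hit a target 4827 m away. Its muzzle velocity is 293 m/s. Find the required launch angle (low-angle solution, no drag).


sin(2*theta) = R*g/v0^2 = 4827*9.81/293^2 = 0.551583, theta = arcsin(0.551583)/2 = 16.74°

16.74 degrees


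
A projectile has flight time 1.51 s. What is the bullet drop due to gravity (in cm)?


drop = 0.5*g*t^2 = 0.5*9.81*1.51^2 = 11.1839 m ≈ 1118 cm

1118 cm


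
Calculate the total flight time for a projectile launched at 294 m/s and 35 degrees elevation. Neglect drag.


T = 2*v0*sin(theta)/g = 2*294*sin(35°)/9.81 = 34.38 s

34.38 s


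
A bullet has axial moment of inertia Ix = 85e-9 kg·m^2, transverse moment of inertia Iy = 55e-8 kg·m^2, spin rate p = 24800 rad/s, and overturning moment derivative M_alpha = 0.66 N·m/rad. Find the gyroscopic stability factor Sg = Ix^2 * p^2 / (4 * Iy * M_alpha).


Sg = Ix^2 * p^2 / (4 * Iy * M_alpha) = (85e-9)^2 * 24800^2 / (4 * 55e-8 * 0.66) = 3.06

3.06


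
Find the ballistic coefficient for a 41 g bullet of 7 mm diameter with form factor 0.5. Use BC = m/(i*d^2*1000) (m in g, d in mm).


BC = m/(i*d^2*1000) = 41/(0.5 * 7^2 * 1000) = 0.001673

0.001673


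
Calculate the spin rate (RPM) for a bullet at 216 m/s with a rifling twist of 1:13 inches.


twist_m = 13*0.0254 = 0.3302 m
spin = v/twist = 216/0.3302 = 654.149 rev/s
RPM = spin*60 = 654.149*60 ≈ 39249 RPM

39249 RPM


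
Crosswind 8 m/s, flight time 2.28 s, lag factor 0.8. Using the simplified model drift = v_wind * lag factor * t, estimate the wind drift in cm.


drift = v_wind * lag * t = 8 * 0.8 * 2.28 = 14.592 m ≈ 1459 cm

1459 cm


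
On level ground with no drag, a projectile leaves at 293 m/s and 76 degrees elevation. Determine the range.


R = v0^2 * sin(2*theta) / g = 293^2 * sin(2*76°) / 9.81 = 4108 m

4108 m


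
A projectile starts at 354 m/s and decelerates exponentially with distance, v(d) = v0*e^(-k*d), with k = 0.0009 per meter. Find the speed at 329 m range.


v = v0*exp(-k*d) = 354*exp(-0.0009*329) = 263.3 m/s

263.3 m/s


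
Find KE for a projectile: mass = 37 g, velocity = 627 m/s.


E = 0.5*m*v^2 = 0.5*0.037*627^2 = 7273 J

7273 J


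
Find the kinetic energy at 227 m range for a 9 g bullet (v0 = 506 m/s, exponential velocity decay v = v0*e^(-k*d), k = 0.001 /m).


v = v0*exp(-k*d) = 506*exp(-0.001*227) = 403.242 m/s
E = 0.5*m*v^2 = 0.5*0.009*403.242^2 = 731.7 J

731.7 J


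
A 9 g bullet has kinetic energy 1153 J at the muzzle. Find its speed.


v = sqrt(2*E/m) = sqrt(2*1153/0.009) = 506.2 m/s

506.2 m/s


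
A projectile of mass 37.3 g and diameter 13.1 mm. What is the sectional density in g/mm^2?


SD = m/d^2 = 37.3/13.1^2 = 0.2174 g/mm^2

0.2174 g/mm^2


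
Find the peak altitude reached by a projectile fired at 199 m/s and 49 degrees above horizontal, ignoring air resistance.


H = (v0*sin(theta))^2 / (2g) = (199*sin(49°))^2 / (2*9.81) = 1150 m

1150 m


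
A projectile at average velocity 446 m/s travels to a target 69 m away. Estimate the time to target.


t = d/v = 69/446 = 0.1547 s

0.1547 s


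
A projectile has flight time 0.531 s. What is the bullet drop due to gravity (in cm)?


drop = 0.5*g*t^2 = 0.5*9.81*0.531^2 = 1.38302 m ≈ 138.3 cm

138.3 cm


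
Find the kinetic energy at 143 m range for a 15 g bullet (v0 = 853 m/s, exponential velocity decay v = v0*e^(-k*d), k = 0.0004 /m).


v = v0*exp(-k*d) = 853*exp(-0.0004*143) = 805.578 m/s
E = 0.5*m*v^2 = 0.5*0.015*805.578^2 = 4867 J

4867 J


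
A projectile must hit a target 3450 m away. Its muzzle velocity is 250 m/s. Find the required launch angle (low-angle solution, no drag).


sin(2*theta) = R*g/v0^2 = 3450*9.81/250^2 = 0.541512, theta = arcsin(0.541512)/2 = 16.39°

16.39 degrees


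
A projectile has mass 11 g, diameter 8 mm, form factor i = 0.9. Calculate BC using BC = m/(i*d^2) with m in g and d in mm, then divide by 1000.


BC = m/(i*d^2*1000) = 11/(0.9 * 8^2 * 1000) = 0.000191

0.000191


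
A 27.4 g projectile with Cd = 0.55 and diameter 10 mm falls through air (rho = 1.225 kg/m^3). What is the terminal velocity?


A = pi*(d/2)^2 = pi*(10/2000)^2 = 7.85398e-05 m^2
vt = sqrt(2mg/(Cd*rho*A)) = sqrt(2*0.0274*9.81/(0.55 * 1.225 * 7.85398e-05)) = 100.8 m/s

100.8 m/s


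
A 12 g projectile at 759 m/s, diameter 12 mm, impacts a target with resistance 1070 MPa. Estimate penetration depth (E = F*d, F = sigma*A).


A = pi*(d/2)^2 = pi*(12/2)^2 = 113.097 mm^2
E = 0.5*m*v^2 = 0.5*0.012*759^2 = 3456.49 J
depth = E/(sigma*A) = 3456.49 J / (1070 MPa * 113.097 mm^2) = 3456.49/(1070 * 113.097) m = 0.0285627 m ≈ 28.56 mm

28.56 mm


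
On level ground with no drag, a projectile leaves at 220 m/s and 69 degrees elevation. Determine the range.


R = v0^2 * sin(2*theta) / g = 220^2 * sin(2*69°) / 9.81 = 3301 m

3301 m


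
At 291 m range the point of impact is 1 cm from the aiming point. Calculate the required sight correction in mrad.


1 mrad subtends 1 cm per 10 m of range, so adj = error_cm / (dist_m / 10) = 1 / (291/10) = 0.03436 mrad

0.03436 mrad


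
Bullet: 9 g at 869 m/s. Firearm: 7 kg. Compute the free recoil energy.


v_r = m_p*v_p/m_gun = 0.009*869/7 = 1.11729 m/s, E_r = 0.5*m_gun*v_r^2 = 0.5*7*1.11729^2 = 4.369 J

4.369 J


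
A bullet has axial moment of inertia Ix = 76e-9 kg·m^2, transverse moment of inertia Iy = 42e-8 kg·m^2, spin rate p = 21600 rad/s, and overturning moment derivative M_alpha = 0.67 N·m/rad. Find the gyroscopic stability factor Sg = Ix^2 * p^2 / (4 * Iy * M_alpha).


Sg = Ix^2 * p^2 / (4 * Iy * M_alpha) = (76e-9)^2 * 21600^2 / (4 * 42e-8 * 0.67) = 2.394

2.394


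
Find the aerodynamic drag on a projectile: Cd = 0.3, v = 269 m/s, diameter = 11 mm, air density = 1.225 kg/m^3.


A = pi*(d/2)^2 = pi*(11/2000)^2 = 9.50332e-05 m^2
Fd = 0.5*Cd*rho*A*v^2 = 0.5*0.3*1.225*9.50332e-05*269^2 = 1.264 N

1.264 N


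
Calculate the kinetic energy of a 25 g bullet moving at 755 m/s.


E = 0.5*m*v^2 = 0.5*0.025*755^2 = 7125 J

7125 J
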